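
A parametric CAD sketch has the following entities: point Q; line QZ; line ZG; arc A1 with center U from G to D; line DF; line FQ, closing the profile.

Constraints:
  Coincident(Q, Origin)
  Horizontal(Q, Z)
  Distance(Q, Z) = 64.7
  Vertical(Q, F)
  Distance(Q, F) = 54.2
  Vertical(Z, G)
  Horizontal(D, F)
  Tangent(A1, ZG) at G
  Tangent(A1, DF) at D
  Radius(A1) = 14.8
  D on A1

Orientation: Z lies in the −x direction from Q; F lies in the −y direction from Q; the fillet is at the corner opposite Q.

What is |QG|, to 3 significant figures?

75.8

Q is at the origin; QZ is horizontal with |QZ| = 64.7 and Z on the −x side, so Z = (-64.7, 0.00). QF is vertical with |QF| = 54.2 and F on the −y side, so F = (0.00, -54.2). The virtual corner opposite Q is at (-64.7, -54.2). The tangent condition forces UG to be normal to ZG and the tangent condition forces UD to be normal to DF, with radius 14.8, so the center U sits 14.8 in from both sides at U = (-49.9, -39.4). That places the tangent points at G = (-64.7, -39.4) on ZG and D = (-49.9, -54.2) on DF. Then |QG| = |G − Q| = 75.8.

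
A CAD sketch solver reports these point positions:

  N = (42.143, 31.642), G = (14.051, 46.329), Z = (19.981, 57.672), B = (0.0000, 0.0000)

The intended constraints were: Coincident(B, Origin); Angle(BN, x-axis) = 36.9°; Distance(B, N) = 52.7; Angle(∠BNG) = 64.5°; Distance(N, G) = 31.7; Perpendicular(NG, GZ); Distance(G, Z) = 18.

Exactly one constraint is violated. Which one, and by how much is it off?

Distance(G, Z) = 18 — off by 5.20.

B = (0.00, 0.00) ✓; BN at 36.90° ✓; |BN| = 52.70 ✓; ∠BNG = 64.50° ✓; |NG| = 31.70 ✓; ∠(NG, GZ) = 90.00° ✓; |GZ| = 12.80 ✗.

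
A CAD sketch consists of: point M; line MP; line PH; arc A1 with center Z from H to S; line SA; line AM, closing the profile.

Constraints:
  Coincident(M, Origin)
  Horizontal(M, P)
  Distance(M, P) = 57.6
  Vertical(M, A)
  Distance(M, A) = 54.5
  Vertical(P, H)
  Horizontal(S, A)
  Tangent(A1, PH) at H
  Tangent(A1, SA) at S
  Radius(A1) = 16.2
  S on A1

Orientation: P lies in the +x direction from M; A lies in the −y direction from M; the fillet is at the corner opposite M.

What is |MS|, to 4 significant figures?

68.44

The virtual corner opposite M is at (57.60, -54.50). The tangent condition forces ZH to be normal to PH and tangency of A1 to SA means the radius ZS is perpendicular to SA, with radius 16.2, so the center Z sits 16.2 in from both sides at Z = (41.40, -38.30). That places the tangent points at H = (57.60, -38.30) on PH and S = (41.40, -54.50) on SA. Then |MS| = |S − M| = 68.44.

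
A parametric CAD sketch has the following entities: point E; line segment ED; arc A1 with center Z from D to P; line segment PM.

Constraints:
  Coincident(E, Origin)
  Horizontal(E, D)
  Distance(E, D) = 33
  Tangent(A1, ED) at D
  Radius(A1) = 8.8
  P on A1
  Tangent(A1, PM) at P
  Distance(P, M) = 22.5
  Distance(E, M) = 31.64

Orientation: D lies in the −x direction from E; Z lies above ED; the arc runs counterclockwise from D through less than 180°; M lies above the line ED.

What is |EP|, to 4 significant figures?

25.41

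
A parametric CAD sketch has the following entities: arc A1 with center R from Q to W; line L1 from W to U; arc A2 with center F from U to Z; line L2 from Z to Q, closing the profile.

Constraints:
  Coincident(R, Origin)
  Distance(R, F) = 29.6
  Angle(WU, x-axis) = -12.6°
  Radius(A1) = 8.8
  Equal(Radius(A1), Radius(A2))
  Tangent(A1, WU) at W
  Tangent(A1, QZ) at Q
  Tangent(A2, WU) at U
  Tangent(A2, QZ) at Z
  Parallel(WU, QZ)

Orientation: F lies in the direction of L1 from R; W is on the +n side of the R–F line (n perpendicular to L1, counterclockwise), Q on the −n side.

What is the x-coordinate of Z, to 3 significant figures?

27.0

The slot axis is L1's direction at -12.6°, so u = (cos -12.6°, sin -12.6°) = (0.976, -0.218) and n = (−sin -12.6°, cos -12.6°) = (0.218, 0.976). R is at the origin and F lies 29.6 along u from R, so F = 29.6·u = (28.9, -6.46). Tangency of A1 to both parallel lines with radius 8.8 puts W and Q at R ± 8.8·n: W = (1.92, 8.59), Q = (-1.92, -8.59). Equal radii place U and Z the same way about F: U = F + 8.8·n = (30.8, 2.13), Z = F − 8.8·n = (27.0, -15.0). So Z.x = 27.0.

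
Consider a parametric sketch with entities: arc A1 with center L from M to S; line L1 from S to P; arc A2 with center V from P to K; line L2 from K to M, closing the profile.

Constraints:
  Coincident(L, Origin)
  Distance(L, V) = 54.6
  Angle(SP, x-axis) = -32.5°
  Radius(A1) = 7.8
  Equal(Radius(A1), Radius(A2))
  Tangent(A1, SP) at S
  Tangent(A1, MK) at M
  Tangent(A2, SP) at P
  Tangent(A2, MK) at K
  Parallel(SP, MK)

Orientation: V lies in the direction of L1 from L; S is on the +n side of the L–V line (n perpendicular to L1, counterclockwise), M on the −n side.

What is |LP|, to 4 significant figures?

55.15

The slot axis is L1's direction at -32.5°, so u = (cos -32.5°, sin -32.5°) = (0.8434, -0.5373) and n = (−sin -32.5°, cos -32.5°) = (0.5373, 0.8434). L is at the origin and V lies 54.6 along u from L, so V = 54.6·u = (46.05, -29.34). Tangency of A1 to both parallel lines with radius 7.8 puts S and M at L ± 7.8·n: S = (4.191, 6.578), M = (-4.191, -6.578). Equal radii place P and K the same way about V: P = V + 7.8·n = (50.24, -22.76), K = V − 7.8·n = (41.86, -35.92). Then |LP| = |P − L| = 55.15.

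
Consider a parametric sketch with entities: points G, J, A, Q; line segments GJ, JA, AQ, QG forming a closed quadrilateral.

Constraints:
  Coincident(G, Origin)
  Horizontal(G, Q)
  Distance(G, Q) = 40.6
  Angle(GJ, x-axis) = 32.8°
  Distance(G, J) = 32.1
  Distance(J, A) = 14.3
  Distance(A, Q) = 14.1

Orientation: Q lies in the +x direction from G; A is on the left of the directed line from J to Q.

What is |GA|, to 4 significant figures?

43.26

G is at the origin; G and Q share the same y with |GQ| = 40.6 and Q in +x, so Q = (40.6, 0). GJ runs at 32.8° with |GJ| = 32.1, so J = (26.98, 17.39). A is determined by |JA| = 14.3 and |AQ| = 14.1 together: it lies at the intersection of circle(J, 14.3) and circle(Q, 14.1). With |JQ| = 22.09, the foot of the radical line on JQ is 11.17 from J and the perpendicular offset is √(14.3² − 11.17²) = 8.926. Taking the left-of-JQ solution: A = (40.90, 14.10).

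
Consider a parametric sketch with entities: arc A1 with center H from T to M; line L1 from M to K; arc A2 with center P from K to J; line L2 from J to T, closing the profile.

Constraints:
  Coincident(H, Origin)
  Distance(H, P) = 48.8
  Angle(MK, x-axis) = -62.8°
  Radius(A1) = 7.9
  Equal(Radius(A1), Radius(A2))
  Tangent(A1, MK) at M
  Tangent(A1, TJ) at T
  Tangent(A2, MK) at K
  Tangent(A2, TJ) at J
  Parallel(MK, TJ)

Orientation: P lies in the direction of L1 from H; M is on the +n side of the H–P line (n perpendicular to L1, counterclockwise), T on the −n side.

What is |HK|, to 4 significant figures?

49.44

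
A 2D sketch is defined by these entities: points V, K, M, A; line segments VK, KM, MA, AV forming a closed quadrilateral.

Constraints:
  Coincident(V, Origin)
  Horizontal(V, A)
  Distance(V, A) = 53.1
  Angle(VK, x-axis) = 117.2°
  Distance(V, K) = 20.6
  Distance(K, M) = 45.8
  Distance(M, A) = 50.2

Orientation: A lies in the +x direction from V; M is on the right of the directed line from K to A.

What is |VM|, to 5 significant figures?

25.278

V is at the origin; VA is horizontal with |VA| = 53.1 and A in +x, so A = (53.1, 0). VK runs at 117.2° with |VK| = 20.6, so K = (-9.4162, 18.322). M is determined by |KM| = 45.8 and |MA| = 50.2 together: it lies at the intersection of circle(K, 45.8) and circle(A, 50.2). With |KA| = 65.146, the foot of the radical line on KA is 29.331 from K and the perpendicular offset is √(45.8² − 29.331²) = 35.176. Taking the right-of-KA solution: M = (8.8377, -23.683).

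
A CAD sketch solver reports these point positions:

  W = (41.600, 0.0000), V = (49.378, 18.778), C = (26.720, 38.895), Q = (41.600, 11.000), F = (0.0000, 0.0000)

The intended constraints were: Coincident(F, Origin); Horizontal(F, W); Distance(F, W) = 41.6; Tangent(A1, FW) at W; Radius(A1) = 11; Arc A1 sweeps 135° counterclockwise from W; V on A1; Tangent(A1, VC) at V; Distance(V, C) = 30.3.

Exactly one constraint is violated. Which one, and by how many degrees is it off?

Tangent(A1, VC) at V — off by 3.40°.

F = (0.00, 0.00) ✓; F.y = 0.00, W.y = 0.00 ✓; |FW| = 41.60 ✓; ∠(QW, WF) = 90.00° ✓; |QW| = 11.00 ✓; bearing(Q→V) − bearing(Q→W) = 135.0° ✓; |QV| = 11.00 ✓; ∠(QV, VC) = 86.60° ✗; |VC| = 30.30 ✓.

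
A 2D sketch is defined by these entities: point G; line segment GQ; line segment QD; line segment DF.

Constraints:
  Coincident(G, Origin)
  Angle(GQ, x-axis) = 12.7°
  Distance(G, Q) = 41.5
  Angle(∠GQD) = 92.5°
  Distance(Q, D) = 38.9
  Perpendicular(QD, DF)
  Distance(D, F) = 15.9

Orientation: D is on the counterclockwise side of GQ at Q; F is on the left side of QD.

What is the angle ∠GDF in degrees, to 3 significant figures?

44.5°

∠GQD = 92.5°, so QD runs at 12.7° + (180° − 92.5°) = 100° from the x-axis; with |QD| = 38.9, D = Q + 38.9·(cos 100°, sin 100°) = (33.6, 47.4). QD is perpendicular to DF; with |DF| = 15.9 on the left of QD, F = D + 15.9·(-0.984, -0.177) = (17.9, 44.6). Then cos ∠GDF = DG·DF / (|DG||DF|), giving 44.5°.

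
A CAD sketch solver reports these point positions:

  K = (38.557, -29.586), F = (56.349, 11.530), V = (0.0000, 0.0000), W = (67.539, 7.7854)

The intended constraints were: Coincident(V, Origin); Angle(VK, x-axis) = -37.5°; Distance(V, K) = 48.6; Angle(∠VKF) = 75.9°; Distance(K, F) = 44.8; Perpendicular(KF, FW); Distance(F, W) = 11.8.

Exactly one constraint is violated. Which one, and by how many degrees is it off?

Perpendicular(KF, FW) — off by 4.90°.

V = (0.00, 0.00) ✓; VK at -37.50° ✓; |VK| = 48.60 ✓; ∠VKF = 75.90° ✓; |KF| = 44.80 ✓; ∠(KF, FW) = 85.10° ✗; |FW| = 11.80 ✓.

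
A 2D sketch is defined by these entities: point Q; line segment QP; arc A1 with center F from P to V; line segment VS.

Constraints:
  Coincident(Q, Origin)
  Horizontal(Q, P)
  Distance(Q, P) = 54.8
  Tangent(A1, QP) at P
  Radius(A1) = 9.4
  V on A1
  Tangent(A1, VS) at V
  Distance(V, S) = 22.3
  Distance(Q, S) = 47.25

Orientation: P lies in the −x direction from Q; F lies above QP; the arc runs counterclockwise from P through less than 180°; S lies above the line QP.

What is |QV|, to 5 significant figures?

46.359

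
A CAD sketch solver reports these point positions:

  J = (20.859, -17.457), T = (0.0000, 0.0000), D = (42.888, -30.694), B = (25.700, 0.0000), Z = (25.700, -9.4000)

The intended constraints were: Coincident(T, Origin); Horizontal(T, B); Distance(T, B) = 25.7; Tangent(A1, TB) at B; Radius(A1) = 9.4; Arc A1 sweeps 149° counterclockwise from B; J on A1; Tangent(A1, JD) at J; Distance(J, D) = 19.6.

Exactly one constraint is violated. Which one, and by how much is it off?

Distance(J, D) = 19.6 — off by 6.10.

T = (0.00, 0.00) ✓; T.y = 0.00, B.y = 0.00 ✓; |TB| = 25.70 ✓; ∠(ZB, BT) = 90.00° ✓; |ZB| = 9.400 ✓; bearing(Z→J) − bearing(Z→B) = 149.0° ✓; |ZJ| = 9.399 ✓; ∠(ZJ, JD) = 90.00° ✓; |JD| = 25.70 ✗.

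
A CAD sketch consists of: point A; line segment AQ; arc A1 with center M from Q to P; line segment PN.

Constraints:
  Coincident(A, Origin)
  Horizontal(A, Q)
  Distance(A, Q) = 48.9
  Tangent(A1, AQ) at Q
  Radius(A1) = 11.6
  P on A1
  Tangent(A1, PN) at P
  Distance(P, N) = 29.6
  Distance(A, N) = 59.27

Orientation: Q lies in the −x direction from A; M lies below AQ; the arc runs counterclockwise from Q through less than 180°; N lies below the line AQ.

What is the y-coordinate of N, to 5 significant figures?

-42.478

A is at the origin; AQ is horizontal with |AQ| = 48.9 and Q on the −x side, so Q = (-48.900, 0.0000). A1 meets AQ tangentially, so MQ is at right angles to AQ, so M = Q + (0, -11.6) = (-48.900, -11.600). Since MP ⟂ PN (tangency), |MN| = √(11.6² + 29.6²) = 31.792 regardless of where P sits on A1. So N lies on both circle(A, 59.27) and circle(M, 31.792); the below-AQ intersection is N = (-41.334, -42.478). P is the foot of the tangent from N: P = (-58.383, -18.281).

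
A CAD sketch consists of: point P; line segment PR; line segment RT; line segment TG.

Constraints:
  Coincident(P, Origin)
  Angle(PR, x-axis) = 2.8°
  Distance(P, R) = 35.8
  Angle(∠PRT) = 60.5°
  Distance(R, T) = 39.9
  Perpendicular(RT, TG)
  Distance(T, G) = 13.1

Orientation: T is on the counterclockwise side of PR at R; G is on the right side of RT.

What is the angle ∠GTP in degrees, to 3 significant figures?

144°

P is at the origin; PR runs at 2.8° with length 35.8, so R = 35.8·(cos 2.8°, sin 2.8°) = (35.8, 1.75). ∠PRT = 60.5°, so RT runs at 2.8° + (180° − 60.5°) = 122° from the x-axis; with |RT| = 39.9, T = R + 39.9·(cos 122°, sin 122°) = (14.4, 35.5). The perpendicularity gives TG at right angles to RT; with |TG| = 13.1 on the right of RT, G = T + 13.1·(0.845, 0.534) = (25.5, 42.5). Then cos ∠GTP = TG·TP / (|TG||TP|), giving 144°.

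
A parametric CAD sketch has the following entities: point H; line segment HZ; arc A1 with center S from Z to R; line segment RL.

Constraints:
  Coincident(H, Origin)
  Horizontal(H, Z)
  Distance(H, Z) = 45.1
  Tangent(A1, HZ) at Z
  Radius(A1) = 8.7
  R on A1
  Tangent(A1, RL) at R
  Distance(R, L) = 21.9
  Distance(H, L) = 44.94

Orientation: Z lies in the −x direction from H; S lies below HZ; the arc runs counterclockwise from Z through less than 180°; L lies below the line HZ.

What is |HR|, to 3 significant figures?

53.0

H is at the origin; H and Z share the same y with |HZ| = 45.1 and Z on the −x side, so Z = (-45.1, 0.00). Tangency of A1 to HZ means the radius SZ is perpendicular to HZ, so S = Z + (0, -8.7) = (-45.1, -8.70). Since SR ⟂ RL (tangency), |SL| = √(8.7² + 21.9²) = 23.6 regardless of where R sits on A1. So L lies on both circle(H, 44.94) and circle(S, 23.6); the below-HZ intersection is L = (-33.9, -29.5). R is the foot of the tangent from L: R = (-50.7, -15.4).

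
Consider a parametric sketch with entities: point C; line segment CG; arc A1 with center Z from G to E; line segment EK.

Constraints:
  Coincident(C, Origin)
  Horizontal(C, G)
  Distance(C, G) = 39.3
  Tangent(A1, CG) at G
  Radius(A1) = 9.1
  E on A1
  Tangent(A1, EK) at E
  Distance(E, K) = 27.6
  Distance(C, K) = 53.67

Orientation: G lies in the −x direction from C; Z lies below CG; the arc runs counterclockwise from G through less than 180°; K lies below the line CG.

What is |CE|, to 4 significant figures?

49.36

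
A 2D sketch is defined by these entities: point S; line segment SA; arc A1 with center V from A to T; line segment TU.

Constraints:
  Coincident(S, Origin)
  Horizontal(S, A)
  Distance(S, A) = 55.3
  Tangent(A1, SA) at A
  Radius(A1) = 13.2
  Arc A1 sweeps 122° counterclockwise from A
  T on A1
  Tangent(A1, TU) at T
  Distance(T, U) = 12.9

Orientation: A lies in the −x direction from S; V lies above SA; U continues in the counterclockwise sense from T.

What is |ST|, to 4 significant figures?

48.51

Since A1 is tangent to SA there, VA ⟂ SA, so V = A + (0, 13.2) = (-55.30, 13.20). On A1, A sits at bearing -90° from V; a 122° counterclockwise sweep puts T at bearing 32°, so T = V + 13.2·(cos 32°, sin 32°) = (-44.11, 20.19). Then |ST| = |T − S| = 48.51.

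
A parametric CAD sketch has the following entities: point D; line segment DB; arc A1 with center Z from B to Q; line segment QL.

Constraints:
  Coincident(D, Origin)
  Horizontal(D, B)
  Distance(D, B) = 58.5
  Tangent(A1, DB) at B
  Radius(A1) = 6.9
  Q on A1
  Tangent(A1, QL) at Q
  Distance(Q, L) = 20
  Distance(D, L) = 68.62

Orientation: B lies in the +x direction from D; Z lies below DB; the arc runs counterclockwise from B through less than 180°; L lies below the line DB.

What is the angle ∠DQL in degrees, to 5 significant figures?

132.04°

Checks: |ZQ| = 6.900 ✓; ∠(ZQ, QL) = 90.00° ✓; |QL| = 20.00 ✓; |DL| = 68.62 ✓.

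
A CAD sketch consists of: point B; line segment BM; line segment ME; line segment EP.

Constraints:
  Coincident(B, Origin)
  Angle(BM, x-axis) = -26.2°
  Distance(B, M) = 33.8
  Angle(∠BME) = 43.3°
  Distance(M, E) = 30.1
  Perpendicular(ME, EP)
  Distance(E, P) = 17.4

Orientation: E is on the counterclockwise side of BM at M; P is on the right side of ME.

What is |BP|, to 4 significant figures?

40.95

B is at the origin; BM runs at -26.2° with length 33.8, so M = 33.8·(cos -26.2°, sin -26.2°) = (30.33, -14.92). ∠BME = 43.3°, so ME runs at -26.2° + (180° − 43.3°) = 110.5° from the x-axis; with |ME| = 30.1, E = M + 30.1·(cos 110.5°, sin 110.5°) = (19.79, 13.27). The perpendicularity gives EP at right angles to ME; with |EP| = 17.4 on the right of ME, P = E + 17.4·(0.9367, 0.3502) = (36.08, 19.36). Then |BP| = |P − B| = 40.95.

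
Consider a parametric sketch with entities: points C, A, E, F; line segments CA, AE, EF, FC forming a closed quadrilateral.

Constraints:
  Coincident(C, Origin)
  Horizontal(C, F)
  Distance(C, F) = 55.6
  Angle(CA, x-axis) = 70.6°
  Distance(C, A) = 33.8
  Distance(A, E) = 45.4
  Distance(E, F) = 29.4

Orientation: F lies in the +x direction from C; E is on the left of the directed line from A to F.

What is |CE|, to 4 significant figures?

63.74

Checks: |AE| = 45.40 ✓; |EF| = 29.40 ✓.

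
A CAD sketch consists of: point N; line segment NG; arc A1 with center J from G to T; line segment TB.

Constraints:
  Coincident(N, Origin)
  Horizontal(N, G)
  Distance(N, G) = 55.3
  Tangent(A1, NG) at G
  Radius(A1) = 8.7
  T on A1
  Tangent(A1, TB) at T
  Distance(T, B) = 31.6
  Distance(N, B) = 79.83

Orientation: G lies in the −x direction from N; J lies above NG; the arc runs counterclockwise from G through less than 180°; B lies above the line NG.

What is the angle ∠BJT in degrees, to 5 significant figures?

74.607°

Checks: ∠(JG, GN) = 90.00° ✓; |JT| = 8.700 ✓; ∠(JT, TB) = 90.00° ✓; |TB| = 31.60 ✓; |NB| = 79.83 ✓.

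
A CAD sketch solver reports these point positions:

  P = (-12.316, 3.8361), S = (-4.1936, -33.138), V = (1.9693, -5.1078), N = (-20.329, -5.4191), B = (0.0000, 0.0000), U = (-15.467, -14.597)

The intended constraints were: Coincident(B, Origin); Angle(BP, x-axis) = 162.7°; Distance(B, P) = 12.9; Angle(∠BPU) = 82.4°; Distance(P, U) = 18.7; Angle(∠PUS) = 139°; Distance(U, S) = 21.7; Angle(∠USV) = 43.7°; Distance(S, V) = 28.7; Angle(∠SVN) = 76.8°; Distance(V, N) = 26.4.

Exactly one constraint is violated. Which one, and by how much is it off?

Distance(V, N) = 26.4 — off by 4.10.

B = (0.00, 0.00) ✓; BP at 162.7° ✓; |BP| = 12.90 ✓; ∠BPU = 82.40° ✓; |PU| = 18.70 ✓; ∠PUS = 139.0° ✓; |US| = 21.70 ✓; ∠USV = 43.70° ✓; |SV| = 28.70 ✓; ∠SVN = 76.80° ✓; |VN| = 22.30 ✗.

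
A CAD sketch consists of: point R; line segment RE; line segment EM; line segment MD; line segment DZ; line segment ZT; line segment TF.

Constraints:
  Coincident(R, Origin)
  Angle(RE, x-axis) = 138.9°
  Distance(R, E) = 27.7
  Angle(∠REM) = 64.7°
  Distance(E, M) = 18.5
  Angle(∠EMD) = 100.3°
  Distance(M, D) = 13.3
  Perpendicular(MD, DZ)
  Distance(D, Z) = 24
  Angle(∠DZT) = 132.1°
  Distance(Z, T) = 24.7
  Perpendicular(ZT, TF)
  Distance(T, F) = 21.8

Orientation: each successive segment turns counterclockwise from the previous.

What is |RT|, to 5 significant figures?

41.020

MD is perpendicular to DZ, so DZ runs at 63.900°; with |DZ| = 24.0, Z = (-3.4086, 16.110). ∠DZT = 132.1° gives ZT at 111.80° from the x-axis; with |ZT| = 24.7, T = (-12.581, 39.043). Then |RT| = |T − R| = 41.020.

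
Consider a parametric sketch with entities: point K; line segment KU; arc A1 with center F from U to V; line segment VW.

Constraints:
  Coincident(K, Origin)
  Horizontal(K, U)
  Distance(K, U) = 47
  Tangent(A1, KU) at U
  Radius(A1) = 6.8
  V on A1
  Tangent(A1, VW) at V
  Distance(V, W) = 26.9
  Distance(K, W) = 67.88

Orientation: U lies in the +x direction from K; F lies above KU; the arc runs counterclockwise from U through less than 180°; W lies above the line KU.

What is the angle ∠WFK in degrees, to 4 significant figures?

126.9°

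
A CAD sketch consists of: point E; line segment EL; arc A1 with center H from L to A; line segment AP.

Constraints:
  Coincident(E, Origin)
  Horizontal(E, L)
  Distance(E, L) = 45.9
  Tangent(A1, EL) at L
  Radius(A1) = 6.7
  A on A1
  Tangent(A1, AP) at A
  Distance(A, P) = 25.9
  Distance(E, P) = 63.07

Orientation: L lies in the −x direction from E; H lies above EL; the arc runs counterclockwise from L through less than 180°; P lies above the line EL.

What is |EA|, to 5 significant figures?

41.570

Checks: ∠(HL, LE) = 90.00° ✓; |HL| = 6.700 ✓; |HA| = 6.700 ✓; ∠(HA, AP) = 90.00° ✓; |AP| = 25.90 ✓; |EP| = 63.07 ✓.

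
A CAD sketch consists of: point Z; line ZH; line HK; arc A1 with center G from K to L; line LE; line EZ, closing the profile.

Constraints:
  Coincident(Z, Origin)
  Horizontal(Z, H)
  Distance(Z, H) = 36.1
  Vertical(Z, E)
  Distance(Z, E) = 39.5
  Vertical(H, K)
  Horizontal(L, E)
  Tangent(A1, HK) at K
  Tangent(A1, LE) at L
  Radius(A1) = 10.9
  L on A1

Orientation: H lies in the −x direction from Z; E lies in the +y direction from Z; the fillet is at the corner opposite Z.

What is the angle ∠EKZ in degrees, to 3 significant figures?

55.2°

Z is at the origin; Z and H share the same y with |ZH| = 36.1 and H on the −x side, so H = (-36.1, 0.00). Z and E share the same x with |ZE| = 39.5 and E on the +y side, so E = (0.00, 39.5). The virtual corner opposite Z is at (-36.1, 39.5). Since A1 is tangent to HK there, GK ⟂ HK and tangency of A1 to LE means the radius GL is perpendicular to LE, with radius 10.9, so the center G sits 10.9 in from both sides at G = (-25.2, 28.6). That places the tangent points at K = (-36.1, 28.6) on HK and L = (-25.2, 39.5) on LE. Then cos ∠EKZ = KE·KZ / (|KE||KZ|), giving 55.2°.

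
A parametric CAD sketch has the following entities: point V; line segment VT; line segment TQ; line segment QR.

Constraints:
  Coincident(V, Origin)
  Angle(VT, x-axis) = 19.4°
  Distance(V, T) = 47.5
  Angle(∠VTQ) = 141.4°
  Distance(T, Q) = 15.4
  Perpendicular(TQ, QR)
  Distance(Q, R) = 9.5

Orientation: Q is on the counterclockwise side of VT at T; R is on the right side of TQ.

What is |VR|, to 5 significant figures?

65.499

V is at the origin; VT runs at 19.4° with length 47.5, so T = 47.5·(cos 19.4°, sin 19.4°) = (44.803, 15.778). ∠VTQ = 141.4°, so TQ runs at 19.4° + (180° − 141.4°) = 58.000° from the x-axis; with |TQ| = 15.4, Q = T + 15.4·(cos 58.000°, sin 58.000°) = (52.964, 28.838). The perpendicularity gives QR at right angles to TQ; with |QR| = 9.5 on the right of TQ, R = Q + 9.5·(0.84805, -0.52992) = (61.020, 23.803). Then |VR| = |R − V| = 65.499.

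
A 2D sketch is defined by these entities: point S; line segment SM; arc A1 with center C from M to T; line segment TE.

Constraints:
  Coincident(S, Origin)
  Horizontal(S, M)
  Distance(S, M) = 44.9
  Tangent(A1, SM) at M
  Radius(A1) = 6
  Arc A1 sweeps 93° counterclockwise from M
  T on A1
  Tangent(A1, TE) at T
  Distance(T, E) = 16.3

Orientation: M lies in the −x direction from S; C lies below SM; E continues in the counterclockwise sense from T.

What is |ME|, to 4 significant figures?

23.17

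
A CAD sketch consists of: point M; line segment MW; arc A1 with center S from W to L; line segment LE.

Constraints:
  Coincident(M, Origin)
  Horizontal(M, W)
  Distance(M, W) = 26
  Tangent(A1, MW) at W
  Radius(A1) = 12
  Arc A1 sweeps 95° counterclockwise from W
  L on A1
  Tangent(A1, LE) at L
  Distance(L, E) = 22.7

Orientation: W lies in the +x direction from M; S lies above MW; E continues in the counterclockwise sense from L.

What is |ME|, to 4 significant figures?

50.65

On A1, W sits at bearing -90° from S; a 95° counterclockwise sweep puts L at bearing 5°, so L = S + 12.0·(cos 5°, sin 5°) = (37.95, 13.05). A1 meets LE tangentially, so SL is at right angles to LE, so LE runs along (−sin 5°, cos 5°); with |LE| = 22.7, E = (35.98, 35.66). Then |ME| = |E − M| = 50.65.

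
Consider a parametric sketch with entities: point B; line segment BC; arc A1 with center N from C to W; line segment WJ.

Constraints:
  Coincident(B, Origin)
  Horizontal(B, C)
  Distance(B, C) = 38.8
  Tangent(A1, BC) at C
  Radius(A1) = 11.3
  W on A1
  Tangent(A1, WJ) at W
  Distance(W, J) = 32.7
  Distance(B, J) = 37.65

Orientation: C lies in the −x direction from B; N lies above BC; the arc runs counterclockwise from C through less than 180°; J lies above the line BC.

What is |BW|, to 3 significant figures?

29.4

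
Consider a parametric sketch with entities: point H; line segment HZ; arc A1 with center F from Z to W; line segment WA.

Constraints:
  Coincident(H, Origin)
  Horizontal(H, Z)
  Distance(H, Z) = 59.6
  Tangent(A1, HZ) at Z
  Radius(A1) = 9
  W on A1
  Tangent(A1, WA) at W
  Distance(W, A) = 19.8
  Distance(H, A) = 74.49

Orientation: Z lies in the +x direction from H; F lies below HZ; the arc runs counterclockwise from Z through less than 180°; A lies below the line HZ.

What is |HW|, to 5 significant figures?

56.004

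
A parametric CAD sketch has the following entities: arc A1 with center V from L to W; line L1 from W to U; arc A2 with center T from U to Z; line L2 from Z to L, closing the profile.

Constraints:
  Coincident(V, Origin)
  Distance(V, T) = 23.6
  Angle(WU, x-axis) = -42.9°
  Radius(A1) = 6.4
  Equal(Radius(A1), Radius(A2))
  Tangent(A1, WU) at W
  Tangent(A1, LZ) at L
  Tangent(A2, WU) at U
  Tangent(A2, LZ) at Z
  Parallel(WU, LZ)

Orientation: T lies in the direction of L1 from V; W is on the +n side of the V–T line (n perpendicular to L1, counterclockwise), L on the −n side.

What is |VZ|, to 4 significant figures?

24.45

The slot axis is L1's direction at -42.9°, so u = (cos -42.9°, sin -42.9°) = (0.7325, -0.6807) and n = (−sin -42.9°, cos -42.9°) = (0.6807, 0.7325). V is at the origin and T lies 23.6 along u from V, so T = 23.6·u = (17.29, -16.07). Tangency of A1 to both parallel lines with radius 6.4 puts W and L at V ± 6.4·n: W = (4.357, 4.688), L = (-4.357, -4.688). Equal radii place U and Z the same way about T: U = T + 6.4·n = (21.64, -11.38), Z = T − 6.4·n = (12.93, -20.75). Then |VZ| = |Z − V| = 24.45.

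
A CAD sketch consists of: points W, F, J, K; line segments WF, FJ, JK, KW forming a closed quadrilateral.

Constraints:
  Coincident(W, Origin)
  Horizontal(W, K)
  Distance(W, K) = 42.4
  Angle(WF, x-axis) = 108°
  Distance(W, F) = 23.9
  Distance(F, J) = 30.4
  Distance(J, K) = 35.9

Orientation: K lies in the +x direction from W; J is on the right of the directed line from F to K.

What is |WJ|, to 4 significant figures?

7.938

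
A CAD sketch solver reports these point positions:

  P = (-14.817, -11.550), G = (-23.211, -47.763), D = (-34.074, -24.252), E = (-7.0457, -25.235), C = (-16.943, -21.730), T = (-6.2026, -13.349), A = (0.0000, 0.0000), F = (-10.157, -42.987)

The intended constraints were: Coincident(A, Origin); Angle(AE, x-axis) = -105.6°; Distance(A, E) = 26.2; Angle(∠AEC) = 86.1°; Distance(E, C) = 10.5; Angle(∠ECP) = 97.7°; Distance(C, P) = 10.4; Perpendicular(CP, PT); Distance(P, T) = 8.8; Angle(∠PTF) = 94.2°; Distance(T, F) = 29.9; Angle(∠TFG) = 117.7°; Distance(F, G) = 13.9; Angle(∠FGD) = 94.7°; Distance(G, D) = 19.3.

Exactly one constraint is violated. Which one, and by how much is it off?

Distance(G, D) = 19.3 — off by 6.60.

A = (0.00, 0.00) ✓; AE at -105.6° ✓; |AE| = 26.20 ✓; ∠AEC = 86.10° ✓; |EC| = 10.50 ✓; ∠ECP = 97.70° ✓; |CP| = 10.40 ✓; ∠(CP, PT) = 90.00° ✓; |PT| = 8.800 ✓; ∠PTF = 94.20° ✓; |TF| = 29.90 ✓; ∠TFG = 117.7° ✓; |FG| = 13.90 ✓; ∠FGD = 94.70° ✓; |GD| = 25.90 ✗.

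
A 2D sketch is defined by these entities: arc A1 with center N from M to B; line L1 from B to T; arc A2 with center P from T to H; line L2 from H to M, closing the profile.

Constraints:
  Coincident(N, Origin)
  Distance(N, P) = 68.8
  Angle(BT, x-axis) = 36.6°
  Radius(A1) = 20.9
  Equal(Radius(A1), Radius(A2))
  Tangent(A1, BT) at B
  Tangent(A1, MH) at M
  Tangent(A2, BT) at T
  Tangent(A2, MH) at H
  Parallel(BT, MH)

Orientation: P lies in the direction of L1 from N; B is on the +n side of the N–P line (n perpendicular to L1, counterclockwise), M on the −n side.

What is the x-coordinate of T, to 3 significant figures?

42.8

The slot axis is L1's direction at 36.6°, so u = (cos 36.6°, sin 36.6°) = (0.803, 0.596) and n = (−sin 36.6°, cos 36.6°) = (-0.596, 0.803). N is at the origin and P lies 68.8 along u from N, so P = 68.8·u = (55.2, 41.0). Tangency of A1 to both parallel lines with radius 20.9 puts B and M at N ± 20.9·n: B = (-12.5, 16.8), M = (12.5, -16.8). Equal radii place T and H the same way about P: T = P + 20.9·n = (42.8, 57.8), H = P − 20.9·n = (67.7, 24.2). So T.x = 42.8.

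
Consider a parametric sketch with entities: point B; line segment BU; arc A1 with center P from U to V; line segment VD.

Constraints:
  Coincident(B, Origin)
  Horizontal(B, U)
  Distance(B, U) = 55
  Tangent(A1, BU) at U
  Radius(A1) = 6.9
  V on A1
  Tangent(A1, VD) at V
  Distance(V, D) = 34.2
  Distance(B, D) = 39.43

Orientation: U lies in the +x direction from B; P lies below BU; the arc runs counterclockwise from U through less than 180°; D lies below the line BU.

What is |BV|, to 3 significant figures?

49.8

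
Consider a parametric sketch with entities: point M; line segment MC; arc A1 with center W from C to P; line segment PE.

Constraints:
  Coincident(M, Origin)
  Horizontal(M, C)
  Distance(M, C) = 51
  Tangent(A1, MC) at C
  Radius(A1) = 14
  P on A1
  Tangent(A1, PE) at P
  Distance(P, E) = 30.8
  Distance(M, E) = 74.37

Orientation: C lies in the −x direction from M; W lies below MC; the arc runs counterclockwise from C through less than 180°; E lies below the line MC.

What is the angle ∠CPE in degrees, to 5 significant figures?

128.29°

Checks: |WP| = 14.00 ✓; ∠(WP, PE) = 90.00° ✓; |PE| = 30.80 ✓; |ME| = 74.37 ✓.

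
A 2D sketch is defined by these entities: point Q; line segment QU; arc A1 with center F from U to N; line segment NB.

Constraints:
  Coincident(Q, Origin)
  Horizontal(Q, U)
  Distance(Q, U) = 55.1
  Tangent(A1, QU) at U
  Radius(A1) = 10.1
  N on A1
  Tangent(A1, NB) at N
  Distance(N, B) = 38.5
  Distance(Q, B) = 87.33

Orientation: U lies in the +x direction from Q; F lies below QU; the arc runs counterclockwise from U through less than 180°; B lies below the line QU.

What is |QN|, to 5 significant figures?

50.955

Checks: |FN| = 10.10 ✓; ∠(FN, NB) = 90.00° ✓; |NB| = 38.50 ✓; |QB| = 87.33 ✓.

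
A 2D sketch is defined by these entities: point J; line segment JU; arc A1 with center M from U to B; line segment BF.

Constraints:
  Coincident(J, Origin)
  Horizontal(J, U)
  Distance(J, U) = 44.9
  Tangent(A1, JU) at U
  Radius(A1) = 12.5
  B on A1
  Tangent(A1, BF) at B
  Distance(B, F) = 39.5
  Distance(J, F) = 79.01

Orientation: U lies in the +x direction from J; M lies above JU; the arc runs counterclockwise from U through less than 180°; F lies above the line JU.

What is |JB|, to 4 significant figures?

58.51

J is at the origin; JU is horizontal with |JU| = 44.9 and U on the +x side, so U = (44.90, 0.000). Since A1 is tangent to JU there, MU ⟂ JU, so M = U + (0, 12.5) = (44.90, 12.50). Since MB ⟂ BF (tangency), |MF| = √(12.5² + 39.5²) = 41.43 regardless of where B sits on A1. So F lies on both circle(J, 79.01) and circle(M, 41.43); the above-JU intersection is F = (60.42, 50.92). B is the foot of the tangent from F: B = (57.36, 11.53).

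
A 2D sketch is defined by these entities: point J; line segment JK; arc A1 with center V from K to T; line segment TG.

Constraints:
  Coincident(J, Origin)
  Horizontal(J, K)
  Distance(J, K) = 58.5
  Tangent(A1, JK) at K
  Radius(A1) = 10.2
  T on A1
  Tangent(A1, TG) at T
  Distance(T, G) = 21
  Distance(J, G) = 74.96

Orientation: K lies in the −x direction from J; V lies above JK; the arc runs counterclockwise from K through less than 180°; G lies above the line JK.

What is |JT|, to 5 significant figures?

54.969

Checks: ∠(VK, KJ) = 90.00° ✓; |VT| = 10.20 ✓; ∠(VT, TG) = 90.00° ✓; |TG| = 21.00 ✓; |JG| = 74.96 ✓.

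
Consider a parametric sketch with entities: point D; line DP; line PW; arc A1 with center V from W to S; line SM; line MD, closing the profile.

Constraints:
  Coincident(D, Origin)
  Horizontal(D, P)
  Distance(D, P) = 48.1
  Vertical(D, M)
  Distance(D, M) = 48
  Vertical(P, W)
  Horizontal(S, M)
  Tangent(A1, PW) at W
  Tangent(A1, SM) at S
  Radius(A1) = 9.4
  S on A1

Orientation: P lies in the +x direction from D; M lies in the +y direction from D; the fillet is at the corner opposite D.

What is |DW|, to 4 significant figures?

61.67

D is at the origin; DP is horizontal with |DP| = 48.1 and P on the +x side, so P = (48.10, 0.000). DM is vertical with |DM| = 48.0 and M on the +y side, so M = (0.000, 48.00). The virtual corner opposite D is at (48.10, 48.00). Tangency of A1 to PW means the radius VW is perpendicular to PW and tangency of A1 to SM means the radius VS is perpendicular to SM, with radius 9.4, so the center V sits 9.4 in from both sides at V = (38.70, 38.60). That places the tangent points at W = (48.10, 38.60) on PW and S = (38.70, 48.00) on SM. Then |DW| = |W − D| = 61.67.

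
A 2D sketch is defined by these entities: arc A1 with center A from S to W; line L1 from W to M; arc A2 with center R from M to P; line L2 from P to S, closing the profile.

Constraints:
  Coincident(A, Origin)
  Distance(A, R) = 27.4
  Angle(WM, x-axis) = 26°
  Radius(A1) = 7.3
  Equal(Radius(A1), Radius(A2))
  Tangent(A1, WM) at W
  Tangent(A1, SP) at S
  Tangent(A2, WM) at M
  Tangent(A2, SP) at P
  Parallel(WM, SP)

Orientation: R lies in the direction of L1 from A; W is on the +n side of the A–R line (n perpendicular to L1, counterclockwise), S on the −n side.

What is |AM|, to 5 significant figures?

28.356

The slot axis is L1's direction at 26.0°, so u = (cos 26.0°, sin 26.0°) = (0.89879, 0.43837) and n = (−sin 26.0°, cos 26.0°) = (-0.43837, 0.89879). A is at the origin and R lies 27.4 along u from A, so R = 27.4·u = (24.627, 12.011). Tangency of A1 to both parallel lines with radius 7.3 puts W and S at A ± 7.3·n: W = (-3.2001, 6.5612), S = (3.2001, -6.5612). Equal radii place M and P the same way about R: M = R + 7.3·n = (21.427, 18.573), P = R − 7.3·n = (27.827, 5.4502). Then |AM| = |M − A| = 28.356.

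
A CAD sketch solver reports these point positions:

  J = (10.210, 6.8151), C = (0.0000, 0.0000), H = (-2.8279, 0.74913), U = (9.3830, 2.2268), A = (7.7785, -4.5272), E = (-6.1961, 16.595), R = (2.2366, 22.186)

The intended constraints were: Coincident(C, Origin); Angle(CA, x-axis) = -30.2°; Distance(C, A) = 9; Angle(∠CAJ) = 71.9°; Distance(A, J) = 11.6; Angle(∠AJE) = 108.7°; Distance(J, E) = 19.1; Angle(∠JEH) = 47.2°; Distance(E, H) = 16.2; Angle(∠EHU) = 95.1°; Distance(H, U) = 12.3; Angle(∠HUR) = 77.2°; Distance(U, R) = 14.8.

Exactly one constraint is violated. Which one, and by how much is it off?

Distance(U, R) = 14.8 — off by 6.40.

C = (0.00, 0.00) ✓; CA at -30.20° ✓; |CA| = 9.000 ✓; ∠CAJ = 71.90° ✓; |AJ| = 11.60 ✓; ∠AJE = 108.7° ✓; |JE| = 19.10 ✓; ∠JEH = 47.20° ✓; |EH| = 16.20 ✓; ∠EHU = 95.10° ✓; |HU| = 12.30 ✓; ∠HUR = 77.20° ✓; |UR| = 21.20 ✗.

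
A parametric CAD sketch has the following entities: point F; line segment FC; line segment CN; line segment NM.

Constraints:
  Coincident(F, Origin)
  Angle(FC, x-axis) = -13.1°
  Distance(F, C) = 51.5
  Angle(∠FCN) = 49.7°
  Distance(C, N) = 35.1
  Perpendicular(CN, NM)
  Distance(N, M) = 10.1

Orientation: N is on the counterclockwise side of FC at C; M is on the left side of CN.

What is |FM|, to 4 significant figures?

29.23

F is at the origin; FC runs at -13.1° with length 51.5, so C = 51.5·(cos -13.1°, sin -13.1°) = (50.16, -11.67). ∠FCN = 49.7°, so CN runs at -13.1° + (180° − 49.7°) = 117.2° from the x-axis; with |CN| = 35.1, N = C + 35.1·(cos 117.2°, sin 117.2°) = (34.12, 19.55). CN ⟂ NM; with |NM| = 10.1 on the left of CN, M = N + 10.1·(-0.8894, -0.4571) = (25.13, 14.93). Then |FM| = |M − F| = 29.23.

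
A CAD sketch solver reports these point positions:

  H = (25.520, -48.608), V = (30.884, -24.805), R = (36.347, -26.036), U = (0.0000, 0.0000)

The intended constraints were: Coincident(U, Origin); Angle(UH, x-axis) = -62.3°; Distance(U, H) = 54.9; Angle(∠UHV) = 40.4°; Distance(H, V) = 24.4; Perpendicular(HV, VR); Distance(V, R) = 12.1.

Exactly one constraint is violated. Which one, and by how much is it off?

Distance(V, R) = 12.1 — off by 6.50.

U = (0.00, 0.00) ✓; UH at -62.30° ✓; |UH| = 54.90 ✓; ∠UHV = 40.40° ✓; |HV| = 24.40 ✓; ∠(HV, VR) = 90.00° ✓; |VR| = 5.600 ✗.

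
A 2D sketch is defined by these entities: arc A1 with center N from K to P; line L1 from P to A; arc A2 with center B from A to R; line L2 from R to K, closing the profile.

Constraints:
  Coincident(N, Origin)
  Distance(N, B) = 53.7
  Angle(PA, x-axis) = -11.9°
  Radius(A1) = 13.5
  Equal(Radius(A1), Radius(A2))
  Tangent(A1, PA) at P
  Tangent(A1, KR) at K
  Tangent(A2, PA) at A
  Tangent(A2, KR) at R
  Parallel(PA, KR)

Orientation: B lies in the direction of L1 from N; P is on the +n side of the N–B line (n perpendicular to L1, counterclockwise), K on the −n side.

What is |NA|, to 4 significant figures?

55.37

Tangency of A1 to both parallel lines with radius 13.5 puts P and K at N ± 13.5·n: P = (2.784, 13.21), K = (-2.784, -13.21). Equal radii place A and R the same way about B: A = B + 13.5·n = (55.33, 2.137), R = B − 13.5·n = (49.76, -24.28). Then |NA| = |A − N| = 55.37.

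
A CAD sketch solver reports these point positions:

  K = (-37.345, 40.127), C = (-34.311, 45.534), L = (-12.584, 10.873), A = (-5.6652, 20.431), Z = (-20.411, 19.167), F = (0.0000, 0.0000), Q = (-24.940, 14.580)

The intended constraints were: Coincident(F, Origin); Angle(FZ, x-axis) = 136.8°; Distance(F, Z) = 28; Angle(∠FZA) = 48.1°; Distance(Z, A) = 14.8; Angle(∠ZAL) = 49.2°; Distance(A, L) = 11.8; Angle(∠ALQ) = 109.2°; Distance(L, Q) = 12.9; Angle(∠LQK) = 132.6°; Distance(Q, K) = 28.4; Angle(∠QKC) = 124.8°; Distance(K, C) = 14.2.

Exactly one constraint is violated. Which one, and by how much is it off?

Distance(K, C) = 14.2 — off by 8.00.

F = (0.00, 0.00) ✓; FZ at 136.8° ✓; |FZ| = 28.00 ✓; ∠FZA = 48.10° ✓; |ZA| = 14.80 ✓; ∠ZAL = 49.20° ✓; |AL| = 11.80 ✓; ∠ALQ = 109.2° ✓; |LQ| = 12.90 ✓; ∠LQK = 132.6° ✓; |QK| = 28.40 ✓; ∠QKC = 124.8° ✓; |KC| = 6.200 ✗.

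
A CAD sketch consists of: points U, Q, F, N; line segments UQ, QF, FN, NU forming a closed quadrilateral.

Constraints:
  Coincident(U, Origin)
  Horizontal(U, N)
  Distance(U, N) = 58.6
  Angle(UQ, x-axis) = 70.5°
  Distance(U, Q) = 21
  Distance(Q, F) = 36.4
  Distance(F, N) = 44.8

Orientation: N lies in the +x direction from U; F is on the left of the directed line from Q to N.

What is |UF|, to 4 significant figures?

54.56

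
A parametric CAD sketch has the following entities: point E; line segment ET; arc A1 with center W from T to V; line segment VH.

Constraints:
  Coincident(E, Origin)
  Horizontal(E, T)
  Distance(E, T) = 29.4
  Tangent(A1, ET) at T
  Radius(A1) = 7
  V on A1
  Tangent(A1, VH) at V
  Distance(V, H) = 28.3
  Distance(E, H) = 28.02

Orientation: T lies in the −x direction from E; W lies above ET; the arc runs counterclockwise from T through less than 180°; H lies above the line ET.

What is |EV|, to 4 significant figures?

23.76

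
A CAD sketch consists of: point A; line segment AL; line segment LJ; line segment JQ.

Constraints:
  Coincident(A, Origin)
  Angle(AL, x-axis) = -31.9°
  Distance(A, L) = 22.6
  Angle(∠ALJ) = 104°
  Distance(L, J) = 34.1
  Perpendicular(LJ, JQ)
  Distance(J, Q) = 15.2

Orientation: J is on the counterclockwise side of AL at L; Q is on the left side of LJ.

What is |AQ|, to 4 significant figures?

40.14

A is at the origin; AL runs at -31.9° with length 22.6, so L = 22.6·(cos -31.9°, sin -31.9°) = (19.19, -11.94). ∠ALJ = 104.0°, so LJ runs at -31.9° + (180° − 104.0°) = 44.10° from the x-axis; with |LJ| = 34.1, J = L + 34.1·(cos 44.10°, sin 44.10°) = (43.67, 11.79). LJ ⟂ JQ; with |JQ| = 15.2 on the left of LJ, Q = J + 15.2·(-0.6959, 0.7181) = (33.10, 22.70). Then |AQ| = |Q − A| = 40.14.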